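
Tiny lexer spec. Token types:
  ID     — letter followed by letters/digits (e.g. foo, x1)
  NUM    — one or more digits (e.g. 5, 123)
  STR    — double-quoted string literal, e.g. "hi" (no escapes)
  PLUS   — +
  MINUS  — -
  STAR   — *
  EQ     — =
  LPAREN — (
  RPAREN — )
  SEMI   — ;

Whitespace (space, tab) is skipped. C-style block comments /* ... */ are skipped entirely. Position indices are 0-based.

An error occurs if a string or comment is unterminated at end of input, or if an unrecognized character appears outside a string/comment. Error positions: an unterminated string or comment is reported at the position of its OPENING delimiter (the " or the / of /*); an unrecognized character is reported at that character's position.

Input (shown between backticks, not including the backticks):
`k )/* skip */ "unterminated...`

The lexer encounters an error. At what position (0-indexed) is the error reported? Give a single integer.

Answer: 14

Derivation:
pos=0: emit ID 'k' (now at pos=1)
pos=2: emit RPAREN ')'
pos=3: enter COMMENT mode (saw '/*')
exit COMMENT mode (now at pos=13)
pos=14: enter STRING mode
pos=14: ERROR — unterminated string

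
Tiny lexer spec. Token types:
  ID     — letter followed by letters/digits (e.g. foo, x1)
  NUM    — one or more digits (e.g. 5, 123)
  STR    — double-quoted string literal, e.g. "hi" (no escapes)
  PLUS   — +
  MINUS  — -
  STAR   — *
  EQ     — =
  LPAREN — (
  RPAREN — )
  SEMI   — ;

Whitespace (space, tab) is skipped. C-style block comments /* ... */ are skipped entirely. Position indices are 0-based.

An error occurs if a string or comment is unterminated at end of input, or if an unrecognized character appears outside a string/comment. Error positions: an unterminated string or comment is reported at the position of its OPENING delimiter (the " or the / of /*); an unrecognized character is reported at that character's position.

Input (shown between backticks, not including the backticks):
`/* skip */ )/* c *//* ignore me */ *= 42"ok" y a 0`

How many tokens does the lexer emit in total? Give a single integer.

Answer: 8

Derivation:
pos=0: enter COMMENT mode (saw '/*')
exit COMMENT mode (now at pos=10)
pos=11: emit RPAREN ')'
pos=12: enter COMMENT mode (saw '/*')
exit COMMENT mode (now at pos=19)
pos=19: enter COMMENT mode (saw '/*')
exit COMMENT mode (now at pos=34)
pos=35: emit STAR '*'
pos=36: emit EQ '='
pos=38: emit NUM '42' (now at pos=40)
pos=40: enter STRING mode
pos=40: emit STR "ok" (now at pos=44)
pos=45: emit ID 'y' (now at pos=46)
pos=47: emit ID 'a' (now at pos=48)
pos=49: emit NUM '0' (now at pos=50)
DONE. 8 tokens: [RPAREN, STAR, EQ, NUM, STR, ID, ID, NUM]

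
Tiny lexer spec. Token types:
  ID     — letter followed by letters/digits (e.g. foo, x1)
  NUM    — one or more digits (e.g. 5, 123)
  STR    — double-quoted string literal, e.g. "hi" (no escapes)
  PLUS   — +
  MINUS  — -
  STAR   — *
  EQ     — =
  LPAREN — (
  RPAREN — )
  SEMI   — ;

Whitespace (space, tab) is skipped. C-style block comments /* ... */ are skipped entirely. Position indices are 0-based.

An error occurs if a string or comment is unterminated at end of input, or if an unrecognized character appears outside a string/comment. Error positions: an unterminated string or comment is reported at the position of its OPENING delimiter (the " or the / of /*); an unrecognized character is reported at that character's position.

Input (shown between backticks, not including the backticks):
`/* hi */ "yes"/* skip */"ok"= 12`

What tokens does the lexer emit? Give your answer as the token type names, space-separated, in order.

Answer: STR STR EQ NUM

Derivation:
pos=0: enter COMMENT mode (saw '/*')
exit COMMENT mode (now at pos=8)
pos=9: enter STRING mode
pos=9: emit STR "yes" (now at pos=14)
pos=14: enter COMMENT mode (saw '/*')
exit COMMENT mode (now at pos=24)
pos=24: enter STRING mode
pos=24: emit STR "ok" (now at pos=28)
pos=28: emit EQ '='
pos=30: emit NUM '12' (now at pos=32)
DONE. 4 tokens: [STR, STR, EQ, NUM]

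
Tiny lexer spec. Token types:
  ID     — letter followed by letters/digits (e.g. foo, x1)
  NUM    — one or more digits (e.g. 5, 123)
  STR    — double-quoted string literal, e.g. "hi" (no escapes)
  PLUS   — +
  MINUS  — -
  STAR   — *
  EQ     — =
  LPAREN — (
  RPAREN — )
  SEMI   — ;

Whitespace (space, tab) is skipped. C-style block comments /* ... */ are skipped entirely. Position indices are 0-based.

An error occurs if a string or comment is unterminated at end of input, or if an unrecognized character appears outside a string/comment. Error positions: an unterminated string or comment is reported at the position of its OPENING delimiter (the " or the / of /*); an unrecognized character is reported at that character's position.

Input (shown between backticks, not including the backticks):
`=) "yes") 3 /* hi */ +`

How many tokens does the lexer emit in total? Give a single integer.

Answer: 6

Derivation:
pos=0: emit EQ '='
pos=1: emit RPAREN ')'
pos=3: enter STRING mode
pos=3: emit STR "yes" (now at pos=8)
pos=8: emit RPAREN ')'
pos=10: emit NUM '3' (now at pos=11)
pos=12: enter COMMENT mode (saw '/*')
exit COMMENT mode (now at pos=20)
pos=21: emit PLUS '+'
DONE. 6 tokens: [EQ, RPAREN, STR, RPAREN, NUM, PLUS]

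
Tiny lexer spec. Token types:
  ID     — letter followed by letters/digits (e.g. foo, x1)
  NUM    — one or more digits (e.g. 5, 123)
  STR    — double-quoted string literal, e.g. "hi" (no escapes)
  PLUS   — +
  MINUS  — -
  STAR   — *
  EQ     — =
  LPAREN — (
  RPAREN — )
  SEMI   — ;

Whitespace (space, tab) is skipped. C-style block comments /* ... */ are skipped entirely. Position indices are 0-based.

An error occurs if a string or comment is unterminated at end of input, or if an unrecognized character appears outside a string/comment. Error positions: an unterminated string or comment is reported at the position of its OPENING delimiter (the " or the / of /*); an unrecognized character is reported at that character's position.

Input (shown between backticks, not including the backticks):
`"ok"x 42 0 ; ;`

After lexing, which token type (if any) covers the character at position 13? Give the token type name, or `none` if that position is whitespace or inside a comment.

pos=0: enter STRING mode
pos=0: emit STR "ok" (now at pos=4)
pos=4: emit ID 'x' (now at pos=5)
pos=6: emit NUM '42' (now at pos=8)
pos=9: emit NUM '0' (now at pos=10)
pos=11: emit SEMI ';'
pos=13: emit SEMI ';'
DONE. 6 tokens: [STR, ID, NUM, NUM, SEMI, SEMI]
Position 13: char is ';' -> SEMI

Answer: SEMI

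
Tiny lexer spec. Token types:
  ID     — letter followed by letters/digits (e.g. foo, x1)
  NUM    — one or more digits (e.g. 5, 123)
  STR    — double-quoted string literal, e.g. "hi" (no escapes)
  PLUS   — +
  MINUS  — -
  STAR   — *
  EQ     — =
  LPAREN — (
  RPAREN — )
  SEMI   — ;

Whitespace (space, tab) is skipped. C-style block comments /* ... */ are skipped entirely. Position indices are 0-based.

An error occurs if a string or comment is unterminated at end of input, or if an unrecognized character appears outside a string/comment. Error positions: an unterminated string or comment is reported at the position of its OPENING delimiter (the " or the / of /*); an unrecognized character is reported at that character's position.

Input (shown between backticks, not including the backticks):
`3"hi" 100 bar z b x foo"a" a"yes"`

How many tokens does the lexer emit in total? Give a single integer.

pos=0: emit NUM '3' (now at pos=1)
pos=1: enter STRING mode
pos=1: emit STR "hi" (now at pos=5)
pos=6: emit NUM '100' (now at pos=9)
pos=10: emit ID 'bar' (now at pos=13)
pos=14: emit ID 'z' (now at pos=15)
pos=16: emit ID 'b' (now at pos=17)
pos=18: emit ID 'x' (now at pos=19)
pos=20: emit ID 'foo' (now at pos=23)
pos=23: enter STRING mode
pos=23: emit STR "a" (now at pos=26)
pos=27: emit ID 'a' (now at pos=28)
pos=28: enter STRING mode
pos=28: emit STR "yes" (now at pos=33)
DONE. 11 tokens: [NUM, STR, NUM, ID, ID, ID, ID, ID, STR, ID, STR]

Answer: 11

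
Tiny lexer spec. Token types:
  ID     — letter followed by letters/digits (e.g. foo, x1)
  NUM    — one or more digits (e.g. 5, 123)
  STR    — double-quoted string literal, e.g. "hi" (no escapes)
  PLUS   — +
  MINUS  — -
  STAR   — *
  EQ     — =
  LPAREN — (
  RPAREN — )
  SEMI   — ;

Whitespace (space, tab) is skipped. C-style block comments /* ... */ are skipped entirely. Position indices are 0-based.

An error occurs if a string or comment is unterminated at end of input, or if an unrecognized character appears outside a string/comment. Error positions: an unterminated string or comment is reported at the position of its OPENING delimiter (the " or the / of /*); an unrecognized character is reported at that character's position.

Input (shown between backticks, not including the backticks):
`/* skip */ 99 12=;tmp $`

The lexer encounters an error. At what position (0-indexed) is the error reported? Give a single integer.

pos=0: enter COMMENT mode (saw '/*')
exit COMMENT mode (now at pos=10)
pos=11: emit NUM '99' (now at pos=13)
pos=14: emit NUM '12' (now at pos=16)
pos=16: emit EQ '='
pos=17: emit SEMI ';'
pos=18: emit ID 'tmp' (now at pos=21)
pos=22: ERROR — unrecognized char '$'

Answer: 22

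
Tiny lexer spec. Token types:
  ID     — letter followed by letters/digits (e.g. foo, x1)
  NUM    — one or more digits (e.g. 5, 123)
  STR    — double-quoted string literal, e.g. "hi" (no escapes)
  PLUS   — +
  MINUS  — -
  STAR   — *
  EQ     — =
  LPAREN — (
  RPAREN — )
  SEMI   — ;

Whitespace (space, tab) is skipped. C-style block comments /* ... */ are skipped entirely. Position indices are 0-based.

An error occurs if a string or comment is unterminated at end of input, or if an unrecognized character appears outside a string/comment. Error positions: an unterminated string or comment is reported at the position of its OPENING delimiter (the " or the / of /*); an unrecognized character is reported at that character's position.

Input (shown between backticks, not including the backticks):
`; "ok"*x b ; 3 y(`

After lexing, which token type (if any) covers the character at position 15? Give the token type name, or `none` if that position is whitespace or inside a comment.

Answer: ID

Derivation:
pos=0: emit SEMI ';'
pos=2: enter STRING mode
pos=2: emit STR "ok" (now at pos=6)
pos=6: emit STAR '*'
pos=7: emit ID 'x' (now at pos=8)
pos=9: emit ID 'b' (now at pos=10)
pos=11: emit SEMI ';'
pos=13: emit NUM '3' (now at pos=14)
pos=15: emit ID 'y' (now at pos=16)
pos=16: emit LPAREN '('
DONE. 9 tokens: [SEMI, STR, STAR, ID, ID, SEMI, NUM, ID, LPAREN]
Position 15: char is 'y' -> ID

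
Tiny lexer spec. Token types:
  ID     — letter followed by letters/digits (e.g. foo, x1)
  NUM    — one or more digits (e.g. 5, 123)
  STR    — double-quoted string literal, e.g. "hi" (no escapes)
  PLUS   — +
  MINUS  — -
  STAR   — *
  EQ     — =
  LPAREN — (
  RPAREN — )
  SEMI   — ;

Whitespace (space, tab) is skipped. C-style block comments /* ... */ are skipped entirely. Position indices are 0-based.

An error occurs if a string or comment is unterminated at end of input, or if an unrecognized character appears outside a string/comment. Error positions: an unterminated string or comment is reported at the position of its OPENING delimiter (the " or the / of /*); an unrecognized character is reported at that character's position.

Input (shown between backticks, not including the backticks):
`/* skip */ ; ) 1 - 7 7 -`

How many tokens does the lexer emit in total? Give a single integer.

Answer: 7

Derivation:
pos=0: enter COMMENT mode (saw '/*')
exit COMMENT mode (now at pos=10)
pos=11: emit SEMI ';'
pos=13: emit RPAREN ')'
pos=15: emit NUM '1' (now at pos=16)
pos=17: emit MINUS '-'
pos=19: emit NUM '7' (now at pos=20)
pos=21: emit NUM '7' (now at pos=22)
pos=23: emit MINUS '-'
DONE. 7 tokens: [SEMI, RPAREN, NUM, MINUS, NUM, NUM, MINUS]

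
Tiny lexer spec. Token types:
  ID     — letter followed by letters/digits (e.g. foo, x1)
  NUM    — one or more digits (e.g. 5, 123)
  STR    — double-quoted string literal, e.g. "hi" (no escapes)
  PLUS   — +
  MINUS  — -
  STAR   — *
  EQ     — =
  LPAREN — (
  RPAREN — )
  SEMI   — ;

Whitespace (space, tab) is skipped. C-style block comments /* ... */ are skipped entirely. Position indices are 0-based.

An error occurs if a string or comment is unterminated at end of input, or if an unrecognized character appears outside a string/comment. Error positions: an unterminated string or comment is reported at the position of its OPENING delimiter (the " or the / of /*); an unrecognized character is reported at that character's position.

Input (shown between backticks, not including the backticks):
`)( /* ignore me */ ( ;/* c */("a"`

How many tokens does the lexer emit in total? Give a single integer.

Answer: 6

Derivation:
pos=0: emit RPAREN ')'
pos=1: emit LPAREN '('
pos=3: enter COMMENT mode (saw '/*')
exit COMMENT mode (now at pos=18)
pos=19: emit LPAREN '('
pos=21: emit SEMI ';'
pos=22: enter COMMENT mode (saw '/*')
exit COMMENT mode (now at pos=29)
pos=29: emit LPAREN '('
pos=30: enter STRING mode
pos=30: emit STR "a" (now at pos=33)
DONE. 6 tokens: [RPAREN, LPAREN, LPAREN, SEMI, LPAREN, STR]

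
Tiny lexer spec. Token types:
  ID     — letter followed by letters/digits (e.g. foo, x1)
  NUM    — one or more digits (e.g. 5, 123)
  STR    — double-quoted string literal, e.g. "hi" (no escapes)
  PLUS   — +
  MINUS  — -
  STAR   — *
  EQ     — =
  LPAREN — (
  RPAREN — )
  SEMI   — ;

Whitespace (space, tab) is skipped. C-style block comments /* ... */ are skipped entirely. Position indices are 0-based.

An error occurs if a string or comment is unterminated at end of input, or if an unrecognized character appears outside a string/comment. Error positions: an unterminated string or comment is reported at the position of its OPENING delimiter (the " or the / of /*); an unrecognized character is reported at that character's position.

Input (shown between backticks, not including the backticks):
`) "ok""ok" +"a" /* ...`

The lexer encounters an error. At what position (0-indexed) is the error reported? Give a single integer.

pos=0: emit RPAREN ')'
pos=2: enter STRING mode
pos=2: emit STR "ok" (now at pos=6)
pos=6: enter STRING mode
pos=6: emit STR "ok" (now at pos=10)
pos=11: emit PLUS '+'
pos=12: enter STRING mode
pos=12: emit STR "a" (now at pos=15)
pos=16: enter COMMENT mode (saw '/*')
pos=16: ERROR — unterminated comment (reached EOF)

Answer: 16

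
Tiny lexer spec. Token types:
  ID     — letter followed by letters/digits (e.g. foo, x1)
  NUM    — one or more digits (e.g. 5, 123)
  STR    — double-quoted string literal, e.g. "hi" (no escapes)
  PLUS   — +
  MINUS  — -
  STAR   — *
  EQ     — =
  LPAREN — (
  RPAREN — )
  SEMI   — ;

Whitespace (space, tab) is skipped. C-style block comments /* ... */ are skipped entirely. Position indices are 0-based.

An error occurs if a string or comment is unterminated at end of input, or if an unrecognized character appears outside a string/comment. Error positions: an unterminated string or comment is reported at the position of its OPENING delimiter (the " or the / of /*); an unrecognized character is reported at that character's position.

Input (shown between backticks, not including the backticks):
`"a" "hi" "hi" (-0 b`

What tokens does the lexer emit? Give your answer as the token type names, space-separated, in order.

pos=0: enter STRING mode
pos=0: emit STR "a" (now at pos=3)
pos=4: enter STRING mode
pos=4: emit STR "hi" (now at pos=8)
pos=9: enter STRING mode
pos=9: emit STR "hi" (now at pos=13)
pos=14: emit LPAREN '('
pos=15: emit MINUS '-'
pos=16: emit NUM '0' (now at pos=17)
pos=18: emit ID 'b' (now at pos=19)
DONE. 7 tokens: [STR, STR, STR, LPAREN, MINUS, NUM, ID]

Answer: STR STR STR LPAREN MINUS NUM ID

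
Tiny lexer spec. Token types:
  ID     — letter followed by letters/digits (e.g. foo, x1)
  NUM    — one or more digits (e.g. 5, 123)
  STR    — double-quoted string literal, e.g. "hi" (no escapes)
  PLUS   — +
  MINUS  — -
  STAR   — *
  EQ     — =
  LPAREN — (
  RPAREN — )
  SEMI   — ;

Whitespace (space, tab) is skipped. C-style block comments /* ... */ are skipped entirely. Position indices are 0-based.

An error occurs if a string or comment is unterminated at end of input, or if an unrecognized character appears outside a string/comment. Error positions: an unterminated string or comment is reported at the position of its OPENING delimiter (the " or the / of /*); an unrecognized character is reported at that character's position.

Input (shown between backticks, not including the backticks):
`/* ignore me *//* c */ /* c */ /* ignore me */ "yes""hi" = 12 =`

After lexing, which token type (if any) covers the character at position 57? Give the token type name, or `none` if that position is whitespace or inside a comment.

pos=0: enter COMMENT mode (saw '/*')
exit COMMENT mode (now at pos=15)
pos=15: enter COMMENT mode (saw '/*')
exit COMMENT mode (now at pos=22)
pos=23: enter COMMENT mode (saw '/*')
exit COMMENT mode (now at pos=30)
pos=31: enter COMMENT mode (saw '/*')
exit COMMENT mode (now at pos=46)
pos=47: enter STRING mode
pos=47: emit STR "yes" (now at pos=52)
pos=52: enter STRING mode
pos=52: emit STR "hi" (now at pos=56)
pos=57: emit EQ '='
pos=59: emit NUM '12' (now at pos=61)
pos=62: emit EQ '='
DONE. 5 tokens: [STR, STR, EQ, NUM, EQ]
Position 57: char is '=' -> EQ

Answer: EQ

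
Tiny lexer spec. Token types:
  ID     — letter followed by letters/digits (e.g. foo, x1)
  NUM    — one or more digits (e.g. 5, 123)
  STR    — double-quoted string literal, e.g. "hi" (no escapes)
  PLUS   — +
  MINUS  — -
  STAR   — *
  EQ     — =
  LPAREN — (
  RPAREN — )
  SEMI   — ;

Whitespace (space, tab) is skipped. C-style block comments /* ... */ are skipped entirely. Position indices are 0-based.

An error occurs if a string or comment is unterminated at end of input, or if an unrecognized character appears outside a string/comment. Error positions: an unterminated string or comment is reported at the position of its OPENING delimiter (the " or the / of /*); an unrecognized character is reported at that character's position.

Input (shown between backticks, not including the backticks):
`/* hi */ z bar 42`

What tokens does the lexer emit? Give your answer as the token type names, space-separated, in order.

Answer: ID ID NUM

Derivation:
pos=0: enter COMMENT mode (saw '/*')
exit COMMENT mode (now at pos=8)
pos=9: emit ID 'z' (now at pos=10)
pos=11: emit ID 'bar' (now at pos=14)
pos=15: emit NUM '42' (now at pos=17)
DONE. 3 tokens: [ID, ID, NUM]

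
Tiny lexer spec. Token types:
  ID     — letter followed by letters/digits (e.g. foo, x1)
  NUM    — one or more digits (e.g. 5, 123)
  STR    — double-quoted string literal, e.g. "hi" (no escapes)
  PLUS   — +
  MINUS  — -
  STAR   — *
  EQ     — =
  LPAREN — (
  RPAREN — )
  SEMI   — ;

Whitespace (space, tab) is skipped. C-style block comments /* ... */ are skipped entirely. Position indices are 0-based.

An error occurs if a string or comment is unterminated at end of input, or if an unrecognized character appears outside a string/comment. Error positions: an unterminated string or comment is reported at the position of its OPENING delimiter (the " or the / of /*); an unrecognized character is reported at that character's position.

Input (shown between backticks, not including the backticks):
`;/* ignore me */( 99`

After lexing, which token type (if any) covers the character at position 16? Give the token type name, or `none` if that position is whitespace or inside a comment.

Answer: LPAREN

Derivation:
pos=0: emit SEMI ';'
pos=1: enter COMMENT mode (saw '/*')
exit COMMENT mode (now at pos=16)
pos=16: emit LPAREN '('
pos=18: emit NUM '99' (now at pos=20)
DONE. 3 tokens: [SEMI, LPAREN, NUM]
Position 16: char is '(' -> LPAREN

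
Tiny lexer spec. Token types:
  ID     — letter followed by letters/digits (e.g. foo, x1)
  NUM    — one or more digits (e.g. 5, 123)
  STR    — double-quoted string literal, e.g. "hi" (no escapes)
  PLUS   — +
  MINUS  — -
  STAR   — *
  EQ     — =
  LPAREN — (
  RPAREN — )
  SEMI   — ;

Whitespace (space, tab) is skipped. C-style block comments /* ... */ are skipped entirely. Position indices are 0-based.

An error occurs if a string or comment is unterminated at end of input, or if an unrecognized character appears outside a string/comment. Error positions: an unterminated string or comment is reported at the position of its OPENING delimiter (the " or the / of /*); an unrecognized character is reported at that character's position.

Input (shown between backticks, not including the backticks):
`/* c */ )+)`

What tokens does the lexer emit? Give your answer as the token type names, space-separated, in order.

pos=0: enter COMMENT mode (saw '/*')
exit COMMENT mode (now at pos=7)
pos=8: emit RPAREN ')'
pos=9: emit PLUS '+'
pos=10: emit RPAREN ')'
DONE. 3 tokens: [RPAREN, PLUS, RPAREN]

Answer: RPAREN PLUS RPAREN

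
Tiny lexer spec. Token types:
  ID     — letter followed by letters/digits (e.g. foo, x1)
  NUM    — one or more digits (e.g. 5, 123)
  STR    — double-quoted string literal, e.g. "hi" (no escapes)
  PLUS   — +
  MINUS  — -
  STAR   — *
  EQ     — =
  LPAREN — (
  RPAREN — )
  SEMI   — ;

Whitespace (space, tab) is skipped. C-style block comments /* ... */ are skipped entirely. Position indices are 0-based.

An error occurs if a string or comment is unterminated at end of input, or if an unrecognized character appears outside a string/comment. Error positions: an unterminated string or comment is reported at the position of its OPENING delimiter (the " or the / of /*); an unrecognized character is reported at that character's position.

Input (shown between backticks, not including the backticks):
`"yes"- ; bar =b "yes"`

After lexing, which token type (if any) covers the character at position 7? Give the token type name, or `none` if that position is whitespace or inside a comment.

Answer: SEMI

Derivation:
pos=0: enter STRING mode
pos=0: emit STR "yes" (now at pos=5)
pos=5: emit MINUS '-'
pos=7: emit SEMI ';'
pos=9: emit ID 'bar' (now at pos=12)
pos=13: emit EQ '='
pos=14: emit ID 'b' (now at pos=15)
pos=16: enter STRING mode
pos=16: emit STR "yes" (now at pos=21)
DONE. 7 tokens: [STR, MINUS, SEMI, ID, EQ, ID, STR]
Position 7: char is ';' -> SEMI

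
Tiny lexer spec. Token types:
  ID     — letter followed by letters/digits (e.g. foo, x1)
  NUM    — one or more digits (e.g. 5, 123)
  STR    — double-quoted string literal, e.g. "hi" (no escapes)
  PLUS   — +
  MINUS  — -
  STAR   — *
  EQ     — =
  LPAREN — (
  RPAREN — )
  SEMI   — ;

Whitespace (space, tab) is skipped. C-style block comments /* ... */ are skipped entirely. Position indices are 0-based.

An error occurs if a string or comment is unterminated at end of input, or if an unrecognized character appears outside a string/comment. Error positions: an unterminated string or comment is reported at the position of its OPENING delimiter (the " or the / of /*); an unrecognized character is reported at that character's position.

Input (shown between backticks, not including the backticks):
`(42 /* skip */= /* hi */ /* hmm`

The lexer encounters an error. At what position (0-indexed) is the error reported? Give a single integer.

Answer: 25

Derivation:
pos=0: emit LPAREN '('
pos=1: emit NUM '42' (now at pos=3)
pos=4: enter COMMENT mode (saw '/*')
exit COMMENT mode (now at pos=14)
pos=14: emit EQ '='
pos=16: enter COMMENT mode (saw '/*')
exit COMMENT mode (now at pos=24)
pos=25: enter COMMENT mode (saw '/*')
pos=25: ERROR — unterminated comment (reached EOF)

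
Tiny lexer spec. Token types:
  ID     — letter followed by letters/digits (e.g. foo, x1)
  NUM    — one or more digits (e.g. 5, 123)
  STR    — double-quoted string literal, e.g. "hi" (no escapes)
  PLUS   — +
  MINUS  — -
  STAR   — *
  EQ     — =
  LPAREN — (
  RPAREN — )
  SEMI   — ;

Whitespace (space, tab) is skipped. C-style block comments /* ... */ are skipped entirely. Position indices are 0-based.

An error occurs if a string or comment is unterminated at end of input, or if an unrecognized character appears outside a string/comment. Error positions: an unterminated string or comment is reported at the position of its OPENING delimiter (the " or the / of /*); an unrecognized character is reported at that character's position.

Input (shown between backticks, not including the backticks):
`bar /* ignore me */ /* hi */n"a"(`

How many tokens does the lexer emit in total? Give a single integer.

pos=0: emit ID 'bar' (now at pos=3)
pos=4: enter COMMENT mode (saw '/*')
exit COMMENT mode (now at pos=19)
pos=20: enter COMMENT mode (saw '/*')
exit COMMENT mode (now at pos=28)
pos=28: emit ID 'n' (now at pos=29)
pos=29: enter STRING mode
pos=29: emit STR "a" (now at pos=32)
pos=32: emit LPAREN '('
DONE. 4 tokens: [ID, ID, STR, LPAREN]

Answer: 4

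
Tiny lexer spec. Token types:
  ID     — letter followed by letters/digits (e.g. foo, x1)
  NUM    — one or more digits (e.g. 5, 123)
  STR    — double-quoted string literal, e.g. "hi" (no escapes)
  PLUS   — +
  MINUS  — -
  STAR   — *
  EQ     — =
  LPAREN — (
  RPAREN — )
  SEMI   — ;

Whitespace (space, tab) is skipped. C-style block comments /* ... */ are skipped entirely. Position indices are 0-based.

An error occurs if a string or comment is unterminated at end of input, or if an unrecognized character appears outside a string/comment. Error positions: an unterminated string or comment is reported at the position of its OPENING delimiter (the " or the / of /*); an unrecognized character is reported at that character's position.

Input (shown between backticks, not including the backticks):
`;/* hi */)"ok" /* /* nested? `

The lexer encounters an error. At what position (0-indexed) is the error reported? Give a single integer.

Answer: 15

Derivation:
pos=0: emit SEMI ';'
pos=1: enter COMMENT mode (saw '/*')
exit COMMENT mode (now at pos=9)
pos=9: emit RPAREN ')'
pos=10: enter STRING mode
pos=10: emit STR "ok" (now at pos=14)
pos=15: enter COMMENT mode (saw '/*')
pos=15: ERROR — unterminated comment (reached EOF)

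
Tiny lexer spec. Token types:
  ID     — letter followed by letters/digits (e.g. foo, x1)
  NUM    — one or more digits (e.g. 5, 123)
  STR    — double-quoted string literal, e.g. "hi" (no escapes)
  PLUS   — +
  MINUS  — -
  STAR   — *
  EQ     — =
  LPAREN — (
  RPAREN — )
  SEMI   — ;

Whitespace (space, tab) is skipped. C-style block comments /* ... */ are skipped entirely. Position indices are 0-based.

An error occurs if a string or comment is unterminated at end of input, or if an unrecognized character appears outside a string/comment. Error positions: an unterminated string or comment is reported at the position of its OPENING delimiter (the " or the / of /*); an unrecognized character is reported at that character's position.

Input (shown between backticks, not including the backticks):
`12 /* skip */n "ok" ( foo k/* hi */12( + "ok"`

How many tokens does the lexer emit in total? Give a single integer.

pos=0: emit NUM '12' (now at pos=2)
pos=3: enter COMMENT mode (saw '/*')
exit COMMENT mode (now at pos=13)
pos=13: emit ID 'n' (now at pos=14)
pos=15: enter STRING mode
pos=15: emit STR "ok" (now at pos=19)
pos=20: emit LPAREN '('
pos=22: emit ID 'foo' (now at pos=25)
pos=26: emit ID 'k' (now at pos=27)
pos=27: enter COMMENT mode (saw '/*')
exit COMMENT mode (now at pos=35)
pos=35: emit NUM '12' (now at pos=37)
pos=37: emit LPAREN '('
pos=39: emit PLUS '+'
pos=41: enter STRING mode
pos=41: emit STR "ok" (now at pos=45)
DONE. 10 tokens: [NUM, ID, STR, LPAREN, ID, ID, NUM, LPAREN, PLUS, STR]

Answer: 10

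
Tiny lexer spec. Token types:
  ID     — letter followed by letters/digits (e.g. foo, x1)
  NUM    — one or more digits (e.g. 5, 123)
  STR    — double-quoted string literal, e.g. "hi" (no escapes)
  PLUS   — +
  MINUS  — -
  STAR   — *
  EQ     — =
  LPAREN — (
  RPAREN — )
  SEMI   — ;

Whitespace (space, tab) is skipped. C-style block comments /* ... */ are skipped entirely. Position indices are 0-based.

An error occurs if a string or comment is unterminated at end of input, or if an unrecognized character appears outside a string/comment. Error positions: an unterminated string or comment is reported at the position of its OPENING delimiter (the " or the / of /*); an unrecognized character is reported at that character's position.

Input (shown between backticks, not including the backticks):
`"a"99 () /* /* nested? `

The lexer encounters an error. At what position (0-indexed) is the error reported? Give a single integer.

pos=0: enter STRING mode
pos=0: emit STR "a" (now at pos=3)
pos=3: emit NUM '99' (now at pos=5)
pos=6: emit LPAREN '('
pos=7: emit RPAREN ')'
pos=9: enter COMMENT mode (saw '/*')
pos=9: ERROR — unterminated comment (reached EOF)

Answer: 9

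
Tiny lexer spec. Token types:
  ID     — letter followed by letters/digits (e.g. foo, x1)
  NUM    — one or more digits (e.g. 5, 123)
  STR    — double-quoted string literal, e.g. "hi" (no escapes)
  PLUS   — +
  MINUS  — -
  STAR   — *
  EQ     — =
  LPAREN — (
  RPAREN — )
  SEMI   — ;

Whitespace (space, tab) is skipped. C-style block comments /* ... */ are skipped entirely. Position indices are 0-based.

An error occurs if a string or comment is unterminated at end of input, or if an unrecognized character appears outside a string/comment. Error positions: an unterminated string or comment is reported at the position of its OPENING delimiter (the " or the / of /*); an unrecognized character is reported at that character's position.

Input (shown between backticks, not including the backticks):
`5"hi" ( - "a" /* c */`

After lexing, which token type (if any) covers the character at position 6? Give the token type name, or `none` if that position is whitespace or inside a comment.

pos=0: emit NUM '5' (now at pos=1)
pos=1: enter STRING mode
pos=1: emit STR "hi" (now at pos=5)
pos=6: emit LPAREN '('
pos=8: emit MINUS '-'
pos=10: enter STRING mode
pos=10: emit STR "a" (now at pos=13)
pos=14: enter COMMENT mode (saw '/*')
exit COMMENT mode (now at pos=21)
DONE. 5 tokens: [NUM, STR, LPAREN, MINUS, STR]
Position 6: char is '(' -> LPAREN

Answer: LPAREN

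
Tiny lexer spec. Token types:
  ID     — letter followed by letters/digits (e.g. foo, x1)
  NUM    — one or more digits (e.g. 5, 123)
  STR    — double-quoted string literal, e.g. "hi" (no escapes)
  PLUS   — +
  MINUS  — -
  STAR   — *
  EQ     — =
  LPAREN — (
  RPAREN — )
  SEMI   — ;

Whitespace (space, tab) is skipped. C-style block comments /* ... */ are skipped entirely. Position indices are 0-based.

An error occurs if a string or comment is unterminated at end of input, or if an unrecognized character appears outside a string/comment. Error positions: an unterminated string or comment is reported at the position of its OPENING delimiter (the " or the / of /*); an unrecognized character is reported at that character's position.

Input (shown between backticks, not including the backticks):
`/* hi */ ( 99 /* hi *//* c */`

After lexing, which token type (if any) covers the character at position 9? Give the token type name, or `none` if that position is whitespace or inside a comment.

Answer: LPAREN

Derivation:
pos=0: enter COMMENT mode (saw '/*')
exit COMMENT mode (now at pos=8)
pos=9: emit LPAREN '('
pos=11: emit NUM '99' (now at pos=13)
pos=14: enter COMMENT mode (saw '/*')
exit COMMENT mode (now at pos=22)
pos=22: enter COMMENT mode (saw '/*')
exit COMMENT mode (now at pos=29)
DONE. 2 tokens: [LPAREN, NUM]
Position 9: char is '(' -> LPAREN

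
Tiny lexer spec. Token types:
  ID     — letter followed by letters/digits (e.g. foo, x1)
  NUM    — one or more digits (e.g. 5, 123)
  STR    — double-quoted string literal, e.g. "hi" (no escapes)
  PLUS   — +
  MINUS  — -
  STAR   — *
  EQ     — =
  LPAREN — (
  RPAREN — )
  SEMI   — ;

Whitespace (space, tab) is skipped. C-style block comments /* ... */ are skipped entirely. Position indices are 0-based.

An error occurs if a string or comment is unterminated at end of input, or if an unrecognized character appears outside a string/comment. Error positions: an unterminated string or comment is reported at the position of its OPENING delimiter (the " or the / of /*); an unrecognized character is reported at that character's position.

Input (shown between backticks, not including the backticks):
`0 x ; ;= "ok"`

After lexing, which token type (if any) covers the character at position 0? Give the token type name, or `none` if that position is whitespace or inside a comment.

pos=0: emit NUM '0' (now at pos=1)
pos=2: emit ID 'x' (now at pos=3)
pos=4: emit SEMI ';'
pos=6: emit SEMI ';'
pos=7: emit EQ '='
pos=9: enter STRING mode
pos=9: emit STR "ok" (now at pos=13)
DONE. 6 tokens: [NUM, ID, SEMI, SEMI, EQ, STR]
Position 0: char is '0' -> NUM

Answer: NUM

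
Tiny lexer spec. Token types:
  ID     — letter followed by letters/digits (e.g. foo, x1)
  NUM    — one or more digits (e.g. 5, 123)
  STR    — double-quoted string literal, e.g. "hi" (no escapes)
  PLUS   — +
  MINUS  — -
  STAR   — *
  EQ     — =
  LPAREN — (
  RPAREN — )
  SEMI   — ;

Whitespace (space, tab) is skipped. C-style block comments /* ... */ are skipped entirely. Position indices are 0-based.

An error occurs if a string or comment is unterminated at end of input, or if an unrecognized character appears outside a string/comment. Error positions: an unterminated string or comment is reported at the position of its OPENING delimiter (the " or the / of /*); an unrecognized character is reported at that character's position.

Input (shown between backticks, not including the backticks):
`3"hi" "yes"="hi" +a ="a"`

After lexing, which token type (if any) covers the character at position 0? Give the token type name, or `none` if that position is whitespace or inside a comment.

Answer: NUM

Derivation:
pos=0: emit NUM '3' (now at pos=1)
pos=1: enter STRING mode
pos=1: emit STR "hi" (now at pos=5)
pos=6: enter STRING mode
pos=6: emit STR "yes" (now at pos=11)
pos=11: emit EQ '='
pos=12: enter STRING mode
pos=12: emit STR "hi" (now at pos=16)
pos=17: emit PLUS '+'
pos=18: emit ID 'a' (now at pos=19)
pos=20: emit EQ '='
pos=21: enter STRING mode
pos=21: emit STR "a" (now at pos=24)
DONE. 9 tokens: [NUM, STR, STR, EQ, STR, PLUS, ID, EQ, STR]
Position 0: char is '3' -> NUM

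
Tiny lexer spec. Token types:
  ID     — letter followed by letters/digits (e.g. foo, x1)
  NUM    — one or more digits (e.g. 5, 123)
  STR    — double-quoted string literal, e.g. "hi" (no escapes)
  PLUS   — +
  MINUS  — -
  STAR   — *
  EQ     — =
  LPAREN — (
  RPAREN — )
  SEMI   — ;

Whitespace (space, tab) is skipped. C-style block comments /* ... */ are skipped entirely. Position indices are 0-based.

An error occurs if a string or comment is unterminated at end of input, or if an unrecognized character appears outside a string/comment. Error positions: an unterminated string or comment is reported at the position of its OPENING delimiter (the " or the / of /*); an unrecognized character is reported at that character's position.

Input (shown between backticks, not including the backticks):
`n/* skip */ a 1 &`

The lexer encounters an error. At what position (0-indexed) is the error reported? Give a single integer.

pos=0: emit ID 'n' (now at pos=1)
pos=1: enter COMMENT mode (saw '/*')
exit COMMENT mode (now at pos=11)
pos=12: emit ID 'a' (now at pos=13)
pos=14: emit NUM '1' (now at pos=15)
pos=16: ERROR — unrecognized char '&'

Answer: 16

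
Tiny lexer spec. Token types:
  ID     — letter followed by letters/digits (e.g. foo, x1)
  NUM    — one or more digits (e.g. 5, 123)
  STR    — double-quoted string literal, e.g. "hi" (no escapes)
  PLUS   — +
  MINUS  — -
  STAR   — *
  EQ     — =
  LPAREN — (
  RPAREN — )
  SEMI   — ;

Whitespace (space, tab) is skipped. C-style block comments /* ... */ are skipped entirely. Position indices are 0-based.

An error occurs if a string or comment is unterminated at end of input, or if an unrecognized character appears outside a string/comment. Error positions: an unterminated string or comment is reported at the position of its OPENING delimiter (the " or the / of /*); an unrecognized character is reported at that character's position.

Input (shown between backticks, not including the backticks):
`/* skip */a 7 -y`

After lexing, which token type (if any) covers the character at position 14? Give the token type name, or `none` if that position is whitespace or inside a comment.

Answer: MINUS

Derivation:
pos=0: enter COMMENT mode (saw '/*')
exit COMMENT mode (now at pos=10)
pos=10: emit ID 'a' (now at pos=11)
pos=12: emit NUM '7' (now at pos=13)
pos=14: emit MINUS '-'
pos=15: emit ID 'y' (now at pos=16)
DONE. 4 tokens: [ID, NUM, MINUS, ID]
Position 14: char is '-' -> MINUS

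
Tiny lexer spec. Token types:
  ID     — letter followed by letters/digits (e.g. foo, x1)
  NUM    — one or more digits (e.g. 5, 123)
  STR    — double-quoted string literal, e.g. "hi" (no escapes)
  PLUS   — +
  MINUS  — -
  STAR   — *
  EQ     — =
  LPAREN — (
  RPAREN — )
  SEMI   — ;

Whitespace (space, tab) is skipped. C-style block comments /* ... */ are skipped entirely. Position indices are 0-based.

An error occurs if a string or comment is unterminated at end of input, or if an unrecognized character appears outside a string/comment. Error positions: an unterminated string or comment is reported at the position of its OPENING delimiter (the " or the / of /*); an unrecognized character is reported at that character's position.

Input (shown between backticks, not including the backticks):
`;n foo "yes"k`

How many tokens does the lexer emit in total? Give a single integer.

pos=0: emit SEMI ';'
pos=1: emit ID 'n' (now at pos=2)
pos=3: emit ID 'foo' (now at pos=6)
pos=7: enter STRING mode
pos=7: emit STR "yes" (now at pos=12)
pos=12: emit ID 'k' (now at pos=13)
DONE. 5 tokens: [SEMI, ID, ID, STR, ID]

Answer: 5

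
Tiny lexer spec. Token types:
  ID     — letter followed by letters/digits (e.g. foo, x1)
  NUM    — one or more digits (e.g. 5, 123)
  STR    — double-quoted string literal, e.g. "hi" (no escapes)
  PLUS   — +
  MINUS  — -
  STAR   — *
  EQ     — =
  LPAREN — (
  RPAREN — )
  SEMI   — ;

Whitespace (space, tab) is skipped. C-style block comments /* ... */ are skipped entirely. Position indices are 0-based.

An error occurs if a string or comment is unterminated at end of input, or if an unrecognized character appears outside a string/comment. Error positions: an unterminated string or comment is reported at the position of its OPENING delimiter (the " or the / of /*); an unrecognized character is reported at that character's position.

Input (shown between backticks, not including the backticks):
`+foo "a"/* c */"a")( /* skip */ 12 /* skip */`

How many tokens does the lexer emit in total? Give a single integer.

Answer: 7

Derivation:
pos=0: emit PLUS '+'
pos=1: emit ID 'foo' (now at pos=4)
pos=5: enter STRING mode
pos=5: emit STR "a" (now at pos=8)
pos=8: enter COMMENT mode (saw '/*')
exit COMMENT mode (now at pos=15)
pos=15: enter STRING mode
pos=15: emit STR "a" (now at pos=18)
pos=18: emit RPAREN ')'
pos=19: emit LPAREN '('
pos=21: enter COMMENT mode (saw '/*')
exit COMMENT mode (now at pos=31)
pos=32: emit NUM '12' (now at pos=34)
pos=35: enter COMMENT mode (saw '/*')
exit COMMENT mode (now at pos=45)
DONE. 7 tokens: [PLUS, ID, STR, STR, RPAREN, LPAREN, NUM]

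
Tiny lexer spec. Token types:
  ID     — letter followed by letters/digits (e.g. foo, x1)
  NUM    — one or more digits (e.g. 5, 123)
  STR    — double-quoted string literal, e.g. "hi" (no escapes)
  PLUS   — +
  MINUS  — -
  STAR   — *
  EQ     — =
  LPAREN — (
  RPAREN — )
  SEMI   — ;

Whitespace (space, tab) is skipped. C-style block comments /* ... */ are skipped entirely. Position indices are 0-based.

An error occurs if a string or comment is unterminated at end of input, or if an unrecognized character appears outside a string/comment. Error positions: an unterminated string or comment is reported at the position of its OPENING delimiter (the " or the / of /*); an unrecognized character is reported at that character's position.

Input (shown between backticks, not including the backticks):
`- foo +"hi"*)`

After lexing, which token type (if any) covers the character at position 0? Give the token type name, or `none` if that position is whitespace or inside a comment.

pos=0: emit MINUS '-'
pos=2: emit ID 'foo' (now at pos=5)
pos=6: emit PLUS '+'
pos=7: enter STRING mode
pos=7: emit STR "hi" (now at pos=11)
pos=11: emit STAR '*'
pos=12: emit RPAREN ')'
DONE. 6 tokens: [MINUS, ID, PLUS, STR, STAR, RPAREN]
Position 0: char is '-' -> MINUS

Answer: MINUS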